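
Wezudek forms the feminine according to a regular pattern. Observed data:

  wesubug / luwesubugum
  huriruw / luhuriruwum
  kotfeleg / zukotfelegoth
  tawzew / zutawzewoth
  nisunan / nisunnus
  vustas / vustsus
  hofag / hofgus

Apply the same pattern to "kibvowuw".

"kibvowuw" has last vowel 'u'. The stems whose last vowel is 'u' (wesubug → luwesubugum, huriruw → luhuriruwum) add lu- … -um around the stem.
The other patterns: stems whose last vowel is 'e' add zu- … -oth around the stem; stems whose last vowel is 'a' delete the last vowel and add -us.
So kibvowuw → lukibvowuwum.

lukibvowuwum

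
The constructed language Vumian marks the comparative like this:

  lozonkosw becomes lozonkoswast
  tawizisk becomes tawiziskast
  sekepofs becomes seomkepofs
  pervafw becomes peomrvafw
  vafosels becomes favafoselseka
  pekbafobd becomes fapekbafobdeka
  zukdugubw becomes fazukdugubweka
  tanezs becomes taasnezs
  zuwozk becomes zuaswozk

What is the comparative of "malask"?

lozonkosw and pervafw both end in -w yet inflect differently (lozonkoswast, peomrvafw), so the final letter is not what conditions the rule; the second-to-last letter is.
"malask" has second-to-last letter 's'. The stems whose second-to-last letter is 's' (lozonkosw → lozonkoswast, tawizisk → tawiziskast) add -ast.
The other patterns: stems whose second-to-last letter is 'f' insert -om- after the first vowel; stems whose second-to-last letter is 'b' or 'l' add fa- … -eka around the stem; stems whose second-to-last letter is 'z' insert -as- after the first vowel.
So malask → malaskast.

malaskast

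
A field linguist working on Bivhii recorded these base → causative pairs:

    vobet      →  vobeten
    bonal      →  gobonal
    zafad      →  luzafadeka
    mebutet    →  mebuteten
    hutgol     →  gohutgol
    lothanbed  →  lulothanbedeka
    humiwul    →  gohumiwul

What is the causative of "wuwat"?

zafad and bonal both have last vowel 'a' yet inflect differently (luzafadeka, gobonal), so the last vowel is not what conditions the rule; the final letter is.
"wuwat" ends in -t. The stems ending in -t (vobet → vobeten, mebutet → mebuteten) add -en.
The other patterns: stems ending in -d add lu- … -eka around the stem; stems ending in -l add the prefix go-.
So wuwat → wuwaten.

wuwaten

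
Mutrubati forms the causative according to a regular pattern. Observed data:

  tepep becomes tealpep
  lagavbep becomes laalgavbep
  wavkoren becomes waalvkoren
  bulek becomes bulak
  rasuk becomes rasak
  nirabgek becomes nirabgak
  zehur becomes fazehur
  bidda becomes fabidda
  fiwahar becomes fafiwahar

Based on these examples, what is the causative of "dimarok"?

dimarak

tepep and bulek both have last vowel 'e' yet inflect differently (tealpep, bulak), so the last vowel is not what conditions the rule; the final letter is.
"dimarok" ends in -k. The stems ending in -k (bulek → bulak, rasuk → rasak, nirabgek → nirabgak) change the last vowel to 'a'.
So dimarok → dimarak.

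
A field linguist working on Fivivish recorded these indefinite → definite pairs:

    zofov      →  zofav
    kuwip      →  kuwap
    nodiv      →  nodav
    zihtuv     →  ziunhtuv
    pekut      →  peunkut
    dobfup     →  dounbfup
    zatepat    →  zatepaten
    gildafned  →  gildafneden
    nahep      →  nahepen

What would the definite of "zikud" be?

zofov and zihtuv both end in -v yet inflect differently (zofav, ziunhtuv), so the final letter is not what conditions the rule; the last vowel is.
"zikud" has last vowel 'u'. The stems whose last vowel is 'u' (zihtuv → ziunhtuv, pekut → peunkut, dobfup → dounbfup) insert -un- after the first vowel.
So zikud → ziunkud.

ziunkud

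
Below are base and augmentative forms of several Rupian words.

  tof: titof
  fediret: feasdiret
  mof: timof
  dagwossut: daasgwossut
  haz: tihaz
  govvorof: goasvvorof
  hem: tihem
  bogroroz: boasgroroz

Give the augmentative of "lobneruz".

loasbneruz

bogroroz and haz both end in -z yet inflect differently (boasgroroz, tihaz), so the final letter is not what conditions the rule; the number of vowels is.
"lobneruz" has 3 vowels. The stems with 3 vowels (bogroroz → boasgroroz, dagwossut → daasgwossut, fediret → feasdiret) insert -as- after the first vowel.
The other pattern: stems with 1 vowel add the prefix ti-.
So lobneruz → loasbneruz.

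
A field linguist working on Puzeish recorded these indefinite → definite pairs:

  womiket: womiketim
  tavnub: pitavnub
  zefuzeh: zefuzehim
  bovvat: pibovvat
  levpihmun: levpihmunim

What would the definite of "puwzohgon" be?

puwzohgonim

"puwzohgon" has 3 vowels. The stems with 3 vowels (zefuzeh → zefuzehim, levpihmun → levpihmunim, womiket → womiketim) add -im.
So puwzohgon → puwzohgonim.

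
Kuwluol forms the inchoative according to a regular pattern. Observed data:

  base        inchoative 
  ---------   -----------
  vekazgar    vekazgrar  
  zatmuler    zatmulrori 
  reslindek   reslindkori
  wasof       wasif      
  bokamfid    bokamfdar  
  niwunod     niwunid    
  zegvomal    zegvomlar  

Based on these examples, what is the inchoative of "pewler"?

vekazgar and zatmuler both end in -r yet inflect differently (vekazgrar, zatmulrori), so the final letter is not what conditions the rule; the last vowel is.
"pewler" has last vowel 'e'. The stems whose last vowel is 'e' (zatmuler → zatmulrori, reslindek → reslindkori) delete the last vowel and add -ori.
The other patterns: stems whose last vowel is 'a' or 'i' delete the last vowel and add -ar; stems whose last vowel is 'o' change the last vowel to 'i'.
So pewler → pewlrori.

pewlrori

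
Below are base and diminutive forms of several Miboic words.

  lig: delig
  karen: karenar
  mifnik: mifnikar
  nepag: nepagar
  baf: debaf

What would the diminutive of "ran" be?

lig and nepag both end in -g yet inflect differently (delig, nepagar), so the final letter is not what conditions the rule; the number of vowels is.
"ran" has 1 vowel. The stems with 1 vowel (baf → debaf, lig → delig) add the prefix de-.
The other pattern: stems with 2 vowels add -ar.
So ran → deran.

deran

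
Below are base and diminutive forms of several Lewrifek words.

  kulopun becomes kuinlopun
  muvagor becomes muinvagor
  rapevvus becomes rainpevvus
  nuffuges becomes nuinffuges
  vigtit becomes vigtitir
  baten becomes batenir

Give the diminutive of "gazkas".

kulopun and baten both end in -n yet inflect differently (kuinlopun, batenir), so the final letter is not what conditions the rule; the number of vowels is.
"gazkas" has 2 vowels. The stems with 2 vowels (vigtit → vigtitir, baten → batenir) add -ir.
So gazkas → gazkasir.

gazkasir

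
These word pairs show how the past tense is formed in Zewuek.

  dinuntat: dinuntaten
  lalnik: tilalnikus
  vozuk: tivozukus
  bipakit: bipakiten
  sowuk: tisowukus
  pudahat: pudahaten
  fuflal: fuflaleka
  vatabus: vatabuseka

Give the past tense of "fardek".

tifardekus

"fardek" ends in -k. The stems ending in -k (vozuk → tivozukus, sowuk → tisowukus, lalnik → tilalnikus) add ti- … -us around the stem.
So fardek → tifardekus.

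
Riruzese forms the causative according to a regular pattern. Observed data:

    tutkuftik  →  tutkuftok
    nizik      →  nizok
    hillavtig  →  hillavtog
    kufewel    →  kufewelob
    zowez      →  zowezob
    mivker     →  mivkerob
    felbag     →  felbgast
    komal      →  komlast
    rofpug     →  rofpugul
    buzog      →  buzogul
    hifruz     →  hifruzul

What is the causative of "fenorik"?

fenorok

hillavtig and felbag both end in -g yet inflect differently (hillavtog, felbgast), so the final letter is not what conditions the rule; the last vowel is.
"fenorik" has last vowel 'i'. The stems whose last vowel is 'i' (tutkuftik → tutkuftok, nizik → nizok, hillavtig → hillavtog) change the last vowel to 'o'.
So fenorik → fenorok.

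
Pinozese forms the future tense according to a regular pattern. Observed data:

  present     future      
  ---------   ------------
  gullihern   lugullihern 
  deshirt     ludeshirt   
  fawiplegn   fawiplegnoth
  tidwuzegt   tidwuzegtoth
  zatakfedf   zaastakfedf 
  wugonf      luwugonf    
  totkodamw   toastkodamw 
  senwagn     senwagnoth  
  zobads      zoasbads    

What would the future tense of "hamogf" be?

hamogfoth

tidwuzegt and deshirt both end in -t yet inflect differently (tidwuzegtoth, ludeshirt), so the final letter is not what conditions the rule; the second-to-last letter is.
"hamogf" has second-to-last letter 'g'. The stems whose second-to-last letter is 'g' (senwagn → senwagnoth, tidwuzegt → tidwuzegtoth, fawiplegn → fawiplegnoth) add -oth.
The other patterns: stems whose second-to-last letter is 'n' or 'r' add the prefix lu-; stems whose second-to-last letter is 'd' or 'm' insert -as- after the first vowel.
So hamogf → hamogfoth.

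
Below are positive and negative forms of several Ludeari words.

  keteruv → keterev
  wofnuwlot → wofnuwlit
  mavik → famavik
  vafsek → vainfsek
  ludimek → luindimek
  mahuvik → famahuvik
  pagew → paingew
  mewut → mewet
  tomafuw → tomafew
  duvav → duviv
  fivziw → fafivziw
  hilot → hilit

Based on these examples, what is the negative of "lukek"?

luinkek

"lukek" has last vowel 'e'. The stems whose last vowel is 'e' (ludimek → luindimek, pagew → paingew, vafsek → vainfsek) insert -in- after the first vowel.
The other patterns: stems whose last vowel is 'i' add the prefix fa-; stems whose last vowel is 'u' change the last vowel to 'e'; stems whose last vowel is 'a' or 'o' change the last vowel to 'i'.
So lukek → luinkek.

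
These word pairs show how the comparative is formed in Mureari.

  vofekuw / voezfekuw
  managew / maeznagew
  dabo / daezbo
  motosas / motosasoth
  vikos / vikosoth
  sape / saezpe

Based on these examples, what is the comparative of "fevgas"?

vikos and dabo both have last vowel 'o' yet inflect differently (vikosoth, daezbo), so the last vowel is not what conditions the rule; the final letter is.
"fevgas" ends in -s. The stems ending in -s (motosas → motosasoth, vikos → vikosoth) add -oth.
The other pattern: stems ending in -e, -o or -w insert -ez- after the first vowel.
So fevgas → fevgasoth.

fevgasoth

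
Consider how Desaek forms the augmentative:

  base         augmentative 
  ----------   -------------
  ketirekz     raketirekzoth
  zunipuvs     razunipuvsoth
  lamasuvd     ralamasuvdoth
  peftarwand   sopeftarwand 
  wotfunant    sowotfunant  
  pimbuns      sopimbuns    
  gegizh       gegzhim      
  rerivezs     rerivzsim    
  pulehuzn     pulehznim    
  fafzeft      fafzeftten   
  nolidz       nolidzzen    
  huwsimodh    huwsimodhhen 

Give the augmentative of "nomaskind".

"nomaskind" has second-to-last letter 'n'. The stems whose second-to-last letter is 'n' (peftarwand → sopeftarwand, wotfunant → sowotfunant, pimbuns → sopimbuns) add the prefix so-.
So nomaskind → sonomaskind.

sonomaskind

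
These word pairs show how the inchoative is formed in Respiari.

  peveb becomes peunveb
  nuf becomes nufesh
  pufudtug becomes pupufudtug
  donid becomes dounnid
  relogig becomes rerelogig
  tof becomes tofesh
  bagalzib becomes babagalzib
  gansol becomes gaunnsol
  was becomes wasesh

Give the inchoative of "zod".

zodesh

peveb and bagalzib both end in -b yet inflect differently (peunveb, babagalzib), so the final letter is not what conditions the rule; the number of vowels is.
"zod" has 1 vowel. The stems with 1 vowel (tof → tofesh, nuf → nufesh, was → wasesh) add -esh.
The other patterns: stems with 2 vowels insert -un- after the first vowel; stems with 3 vowels repeat the first consonant+vowel as a prefix.
So zod → zodesh.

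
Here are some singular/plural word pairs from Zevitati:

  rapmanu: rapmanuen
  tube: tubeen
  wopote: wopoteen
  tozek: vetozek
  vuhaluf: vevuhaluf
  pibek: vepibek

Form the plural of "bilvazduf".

vebilvazduf

"bilvazduf" ends in a consonant. The stems ending in a consonant (tozek → vetozek, vuhaluf → vevuhaluf, pibek → vepibek) add the prefix ve-.
The other pattern: stems ending in a vowel add -en.
So bilvazduf → vebilvazduf.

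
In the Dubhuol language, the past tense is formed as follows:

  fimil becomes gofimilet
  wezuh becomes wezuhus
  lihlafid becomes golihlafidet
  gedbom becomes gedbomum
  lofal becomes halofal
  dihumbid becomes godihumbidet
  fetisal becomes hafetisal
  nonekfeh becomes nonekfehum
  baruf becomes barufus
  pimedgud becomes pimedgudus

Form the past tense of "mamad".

pimedgud and lihlafid both end in -d yet inflect differently (pimedgudus, golihlafidet), so the final letter is not what conditions the rule; the last vowel is.
"mamad" has last vowel 'a'. The stems whose last vowel is 'a' (fetisal → hafetisal, lofal → halofal) add the prefix ha-.
The other patterns: stems whose last vowel is 'u' add -us; stems whose last vowel is 'i' add go- … -et around the stem; stems whose last vowel is 'e' or 'o' add -um.
So mamad → hamamad.

hamamad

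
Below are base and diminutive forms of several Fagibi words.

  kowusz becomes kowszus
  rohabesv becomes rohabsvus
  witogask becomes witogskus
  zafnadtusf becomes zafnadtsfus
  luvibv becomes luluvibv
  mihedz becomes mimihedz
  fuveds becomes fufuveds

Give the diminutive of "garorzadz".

rohabesv and luvibv both end in -v yet inflect differently (rohabsvus, luluvibv), so the final letter is not what conditions the rule; the second-to-last letter is.
"garorzadz" has second-to-last letter 'd'. The stems whose second-to-last letter is 'd' (mihedz → mimihedz, fuveds → fufuveds) repeat the first consonant+vowel as a prefix.
The other pattern: stems whose second-to-last letter is 's' delete the last vowel and add -us.
So garorzadz → gagarorzadz.

gagarorzadz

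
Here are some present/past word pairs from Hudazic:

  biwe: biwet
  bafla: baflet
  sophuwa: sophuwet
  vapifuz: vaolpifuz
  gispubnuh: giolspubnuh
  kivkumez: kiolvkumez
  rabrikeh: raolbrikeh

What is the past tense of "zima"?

biwe and kivkumez both have last vowel 'e' yet inflect differently (biwet, kiolvkumez), so the last vowel is not what conditions the rule; whether the stem ends in a vowel or a consonant is.
"zima" ends in a vowel. The stems ending in a vowel (biwe → biwet, bafla → baflet, sophuwa → sophuwet) drop the final letter and add -et.
So zima → zimet.

zimet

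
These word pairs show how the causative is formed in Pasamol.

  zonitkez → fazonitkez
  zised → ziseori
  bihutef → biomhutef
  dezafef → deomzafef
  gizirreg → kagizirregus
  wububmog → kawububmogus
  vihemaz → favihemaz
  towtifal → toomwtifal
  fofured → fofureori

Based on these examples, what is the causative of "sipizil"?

siompizil

zised and gizirreg both have last vowel 'e' yet inflect differently (ziseori, kagizirregus), so the last vowel is not what conditions the rule; the final letter is.
"sipizil" ends in -l. The one such stem in the data (towtifal → toomwtifal) inserts -om- after the first vowel (as do dezafef, bihutef), so the same rule applies.
The other patterns: stems ending in -d drop the final letter and add -ori; stems ending in -g add ka- … -us around the stem; stems ending in -z add the prefix fa-.
So sipizil → siompizil.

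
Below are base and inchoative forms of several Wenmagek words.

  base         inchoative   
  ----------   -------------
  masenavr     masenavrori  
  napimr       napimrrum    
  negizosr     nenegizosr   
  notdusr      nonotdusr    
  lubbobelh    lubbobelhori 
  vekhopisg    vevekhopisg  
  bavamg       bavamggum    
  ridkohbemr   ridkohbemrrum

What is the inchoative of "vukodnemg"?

vukodnemggum

notdusr and ridkohbemr both end in -r yet inflect differently (nonotdusr, ridkohbemrrum), so the final letter is not what conditions the rule; the second-to-last letter is.
"vukodnemg" has second-to-last letter 'm'. The stems whose second-to-last letter is 'm' (ridkohbemr → ridkohbemrrum, bavamg → bavamggum, napimr → napimrrum) double the final consonant and add -um.
The other patterns: stems whose second-to-last letter is 's' repeat the first consonant+vowel as a prefix; stems whose second-to-last letter is 'l' or 'v' add -ori.
So vukodnemg → vukodnemggum.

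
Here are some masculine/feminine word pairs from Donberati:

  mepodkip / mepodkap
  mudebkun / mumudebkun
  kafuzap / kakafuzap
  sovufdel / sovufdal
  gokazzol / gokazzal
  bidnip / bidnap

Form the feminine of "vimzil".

vimzal

kafuzap and mepodkip both end in -p yet inflect differently (kakafuzap, mepodkap), so the final letter is not what conditions the rule; the last vowel is.
"vimzil" has last vowel 'i'. The stems whose last vowel is 'i' (mepodkip → mepodkap, bidnip → bidnap) change the last vowel to 'a'.
The other pattern: stems whose last vowel is 'a' or 'u' repeat the first consonant+vowel as a prefix.
So vimzil → vimzal.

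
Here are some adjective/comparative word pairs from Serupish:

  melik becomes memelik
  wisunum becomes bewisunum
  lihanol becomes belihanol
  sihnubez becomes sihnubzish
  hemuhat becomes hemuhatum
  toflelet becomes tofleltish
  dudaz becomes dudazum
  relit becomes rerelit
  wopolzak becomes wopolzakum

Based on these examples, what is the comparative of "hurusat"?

hurusatum

"hurusat" has last vowel 'a'. The stems whose last vowel is 'a' (dudaz → dudazum, hemuhat → hemuhatum, wopolzak → wopolzakum) add -um.
The other patterns: stems whose last vowel is 'e' delete the last vowel and add -ish; stems whose last vowel is 'i' repeat the first consonant+vowel as a prefix; stems whose last vowel is 'o' or 'u' add the prefix be-.
So hurusat → hurusatum.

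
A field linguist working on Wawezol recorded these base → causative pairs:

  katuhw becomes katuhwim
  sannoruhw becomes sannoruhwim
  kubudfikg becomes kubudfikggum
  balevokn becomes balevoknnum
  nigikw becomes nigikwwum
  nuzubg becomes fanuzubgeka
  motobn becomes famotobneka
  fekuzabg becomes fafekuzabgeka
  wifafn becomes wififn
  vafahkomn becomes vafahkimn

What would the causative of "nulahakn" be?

katuhw and nigikw both end in -w yet inflect differently (katuhwim, nigikwwum), so the final letter is not what conditions the rule; the second-to-last letter is.
"nulahakn" has second-to-last letter 'k'. The stems whose second-to-last letter is 'k' (kubudfikg → kubudfikggum, balevokn → balevoknnum, nigikw → nigikwwum) double the final consonant and add -um.
So nulahakn → nulahaknnum.

nulahaknnum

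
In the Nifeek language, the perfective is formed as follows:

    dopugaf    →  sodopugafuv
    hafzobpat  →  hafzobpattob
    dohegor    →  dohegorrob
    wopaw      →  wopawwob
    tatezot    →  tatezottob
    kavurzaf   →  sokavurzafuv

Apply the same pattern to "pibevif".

kavurzaf and hafzobpat both have last vowel 'a' yet inflect differently (sokavurzafuv, hafzobpattob), so the last vowel is not what conditions the rule; the final letter is.
"pibevif" ends in -f. The stems ending in -f (kavurzaf → sokavurzafuv, dopugaf → sodopugafuv) add so- … -uv around the stem.
So pibevif → sopibevifuv.

sopibevifuv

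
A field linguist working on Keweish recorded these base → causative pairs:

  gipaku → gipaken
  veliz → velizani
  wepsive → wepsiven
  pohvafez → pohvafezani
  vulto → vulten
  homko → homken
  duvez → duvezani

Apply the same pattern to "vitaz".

vitazani

wepsive and duvez both have last vowel 'e' yet inflect differently (wepsiven, duvezani), so the last vowel is not what conditions the rule; whether the stem ends in a vowel or a consonant is.
"vitaz" ends in a consonant. The stems ending in a consonant (duvez → duvezani, pohvafez → pohvafezani, veliz → velizani) add -ani.
So vitaz → vitazani.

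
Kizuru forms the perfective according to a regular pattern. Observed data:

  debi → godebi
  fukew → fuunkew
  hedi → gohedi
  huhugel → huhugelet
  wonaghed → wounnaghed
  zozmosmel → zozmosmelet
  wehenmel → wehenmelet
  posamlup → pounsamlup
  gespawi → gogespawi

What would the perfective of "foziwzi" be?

zozmosmel and wonaghed both have last vowel 'e' yet inflect differently (zozmosmelet, wounnaghed), so the last vowel is not what conditions the rule; the final letter is.
"foziwzi" ends in -i. The stems ending in -i (debi → godebi, hedi → gohedi, gespawi → gogespawi) add the prefix go-.
So foziwzi → gofoziwzi.

gofoziwzi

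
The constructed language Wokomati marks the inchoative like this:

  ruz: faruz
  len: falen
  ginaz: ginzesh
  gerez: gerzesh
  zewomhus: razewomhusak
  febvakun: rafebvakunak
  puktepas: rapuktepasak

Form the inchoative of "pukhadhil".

rapukhadhilak

ruz and ginaz both end in -z yet inflect differently (faruz, ginzesh), so the final letter is not what conditions the rule; the number of vowels is.
"pukhadhil" has 3 vowels. The stems with 3 vowels (zewomhus → razewomhusak, febvakun → rafebvakunak, puktepas → rapuktepasak) add ra- … -ak around the stem.
The other patterns: stems with 1 vowel add the prefix fa-; stems with 2 vowels delete the last vowel and add -esh.
So pukhadhil → rapukhadhilak.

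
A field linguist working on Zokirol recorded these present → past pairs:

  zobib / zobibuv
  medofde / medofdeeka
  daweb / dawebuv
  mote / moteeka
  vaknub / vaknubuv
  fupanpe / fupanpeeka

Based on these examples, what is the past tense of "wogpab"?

wogpabuv

fupanpe and daweb both have last vowel 'e' yet inflect differently (fupanpeeka, dawebuv), so the last vowel is not what conditions the rule; whether the stem ends in a vowel or a consonant is.
"wogpab" ends in a consonant. The stems ending in a consonant (vaknub → vaknubuv, zobib → zobibuv, daweb → dawebuv) add -uv.
The other pattern: stems ending in a vowel add -eka.
So wogpab → wogpabuv.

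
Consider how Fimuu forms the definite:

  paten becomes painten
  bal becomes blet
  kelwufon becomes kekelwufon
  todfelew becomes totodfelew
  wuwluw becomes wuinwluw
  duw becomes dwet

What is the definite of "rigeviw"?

ririgeviw

duw and wuwluw both end in -w yet inflect differently (dwet, wuinwluw), so the final letter is not what conditions the rule; the number of vowels is.
"rigeviw" has 3 vowels. The stems with 3 vowels (kelwufon → kekelwufon, todfelew → totodfelew) repeat the first consonant+vowel as a prefix.
The other patterns: stems with 1 vowel delete the last vowel and add -et; stems with 2 vowels insert -in- after the first vowel.
So rigeviw → ririgeviw.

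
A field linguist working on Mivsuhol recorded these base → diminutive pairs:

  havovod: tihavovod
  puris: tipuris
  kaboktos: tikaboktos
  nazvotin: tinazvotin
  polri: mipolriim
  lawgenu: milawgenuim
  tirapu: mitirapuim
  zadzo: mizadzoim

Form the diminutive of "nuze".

minuzeim

puris and polri both have last vowel 'i' yet inflect differently (tipuris, mipolriim), so the last vowel is not what conditions the rule; whether the stem ends in a vowel or a consonant is.
"nuze" ends in a vowel. The stems ending in a vowel (polri → mipolriim, lawgenu → milawgenuim, tirapu → mitirapuim) add mi- … -im around the stem.
The other pattern: stems ending in a consonant add the prefix ti-.
So nuze → minuzeim.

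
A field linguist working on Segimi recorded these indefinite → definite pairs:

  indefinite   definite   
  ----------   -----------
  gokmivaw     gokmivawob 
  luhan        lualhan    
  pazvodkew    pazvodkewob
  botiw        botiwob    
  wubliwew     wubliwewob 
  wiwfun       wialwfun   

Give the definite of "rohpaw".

rohpawob

gokmivaw and luhan both have last vowel 'a' yet inflect differently (gokmivawob, lualhan), so the last vowel is not what conditions the rule; the final letter is.
"rohpaw" ends in -w. The stems ending in -w (gokmivaw → gokmivawob, wubliwew → wubliwewob, botiw → botiwob) add -ob.
The other pattern: stems ending in -n insert -al- after the first vowel.
So rohpaw → rohpawob.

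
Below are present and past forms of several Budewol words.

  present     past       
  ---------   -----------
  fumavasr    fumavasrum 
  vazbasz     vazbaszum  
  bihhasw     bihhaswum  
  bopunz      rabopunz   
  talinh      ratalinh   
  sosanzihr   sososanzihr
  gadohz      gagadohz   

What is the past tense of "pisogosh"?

vazbasz and bopunz both end in -z yet inflect differently (vazbaszum, rabopunz), so the final letter is not what conditions the rule; the second-to-last letter is.
"pisogosh" has second-to-last letter 's'. The stems whose second-to-last letter is 's' (fumavasr → fumavasrum, vazbasz → vazbaszum, bihhasw → bihhaswum) add -um.
So pisogosh → pisogoshum.

pisogoshum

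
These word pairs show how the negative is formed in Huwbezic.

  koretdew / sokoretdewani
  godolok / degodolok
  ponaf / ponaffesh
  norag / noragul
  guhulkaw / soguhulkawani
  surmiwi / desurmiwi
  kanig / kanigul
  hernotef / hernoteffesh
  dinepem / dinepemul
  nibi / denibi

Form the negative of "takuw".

"takuw" ends in -w. The stems ending in -w (koretdew → sokoretdewani, guhulkaw → soguhulkawani) add so- … -ani around the stem.
The other patterns: stems ending in -g or -m add -ul; stems ending in -i or -k add the prefix de-; stems ending in -f double the final consonant and add -esh.
So takuw → sotakuwani.

sotakuwani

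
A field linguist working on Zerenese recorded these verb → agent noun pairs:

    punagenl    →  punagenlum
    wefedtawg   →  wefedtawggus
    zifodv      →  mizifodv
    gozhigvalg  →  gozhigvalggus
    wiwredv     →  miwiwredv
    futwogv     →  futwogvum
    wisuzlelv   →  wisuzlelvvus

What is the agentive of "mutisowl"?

mutisowllus

wiwredv and futwogv both end in -v yet inflect differently (miwiwredv, futwogvum), so the final letter is not what conditions the rule; the second-to-last letter is.
"mutisowl" has second-to-last letter 'w'. The one such stem in the data (wefedtawg → wefedtawggus) doubles the final consonant and adds -us (as do gozhigvalg, wisuzlelv), so the same rule applies.
The other patterns: stems whose second-to-last letter is 'd' add the prefix mi-; stems whose second-to-last letter is 'g' or 'n' add -um.
So mutisowl → mutisowllus.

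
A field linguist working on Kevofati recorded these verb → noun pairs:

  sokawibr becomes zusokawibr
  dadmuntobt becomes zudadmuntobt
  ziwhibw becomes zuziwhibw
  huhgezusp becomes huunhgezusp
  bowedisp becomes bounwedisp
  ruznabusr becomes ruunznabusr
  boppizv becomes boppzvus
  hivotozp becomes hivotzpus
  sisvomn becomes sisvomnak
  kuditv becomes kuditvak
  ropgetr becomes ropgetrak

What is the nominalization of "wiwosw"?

wiunwosw

sokawibr and ruznabusr both end in -r yet inflect differently (zusokawibr, ruunznabusr), so the final letter is not what conditions the rule; the second-to-last letter is.
"wiwosw" has second-to-last letter 's'. The stems whose second-to-last letter is 's' (huhgezusp → huunhgezusp, bowedisp → bounwedisp, ruznabusr → ruunznabusr) insert -un- after the first vowel.
So wiwosw → wiunwosw.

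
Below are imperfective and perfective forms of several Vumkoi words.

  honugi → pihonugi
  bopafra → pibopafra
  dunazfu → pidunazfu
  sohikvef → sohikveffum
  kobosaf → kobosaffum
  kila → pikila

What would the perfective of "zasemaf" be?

zasemaffum

kobosaf and bopafra both have last vowel 'a' yet inflect differently (kobosaffum, pibopafra), so the last vowel is not what conditions the rule; whether the stem ends in a vowel or a consonant is.
"zasemaf" ends in a consonant. The stems ending in a consonant (sohikvef → sohikveffum, kobosaf → kobosaffum) double the final consonant and add -um.
So zasemaf → zasemaffum.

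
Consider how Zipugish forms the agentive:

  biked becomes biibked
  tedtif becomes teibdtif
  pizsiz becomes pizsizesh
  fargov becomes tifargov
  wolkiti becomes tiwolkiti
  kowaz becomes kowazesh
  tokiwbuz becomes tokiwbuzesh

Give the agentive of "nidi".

tinidi

wolkiti and pizsiz both have last vowel 'i' yet inflect differently (tiwolkiti, pizsizesh), so the last vowel is not what conditions the rule; the final letter is.
"nidi" ends in -i. The one such stem in the data (wolkiti → tiwolkiti) adds the prefix ti-, so the same rule applies.
The other patterns: stems ending in -z add -esh; stems ending in -d or -f insert -ib- after the first vowel.
So nidi → tinidi.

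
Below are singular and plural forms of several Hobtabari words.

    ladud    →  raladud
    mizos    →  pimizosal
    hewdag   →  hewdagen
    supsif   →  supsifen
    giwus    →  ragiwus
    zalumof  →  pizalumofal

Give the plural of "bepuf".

mizos and giwus both end in -s yet inflect differently (pimizosal, ragiwus), so the final letter is not what conditions the rule; the last vowel is.
"bepuf" has last vowel 'u'. The stems whose last vowel is 'u' (ladud → raladud, giwus → ragiwus) add the prefix ra-.
The other patterns: stems whose last vowel is 'o' add pi- … -al around the stem; stems whose last vowel is 'a' or 'i' add -en.
So bepuf → rabepuf.

rabepuf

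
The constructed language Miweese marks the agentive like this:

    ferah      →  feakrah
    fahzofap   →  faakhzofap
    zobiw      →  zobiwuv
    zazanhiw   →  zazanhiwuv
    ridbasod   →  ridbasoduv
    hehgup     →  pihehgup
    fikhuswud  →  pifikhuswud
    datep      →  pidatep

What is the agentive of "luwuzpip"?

fahzofap and hehgup both end in -p yet inflect differently (faakhzofap, pihehgup), so the final letter is not what conditions the rule; the last vowel is.
"luwuzpip" has last vowel 'i'. The stems whose last vowel is 'i' (zobiw → zobiwuv, zazanhiw → zazanhiwuv) add -uv.
So luwuzpip → luwuzpipuv.

luwuzpipuv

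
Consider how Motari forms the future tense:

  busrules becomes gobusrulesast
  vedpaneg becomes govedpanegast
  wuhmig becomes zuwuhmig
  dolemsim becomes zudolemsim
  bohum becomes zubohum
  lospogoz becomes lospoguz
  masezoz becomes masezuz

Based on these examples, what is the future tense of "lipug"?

zulipug

"lipug" has last vowel 'u'. The one such stem in the data (bohum → zubohum) adds the prefix zu-, so the same rule applies.
The other patterns: stems whose last vowel is 'e' add go- … -ast around the stem; stems whose last vowel is 'o' change the last vowel to 'u'.
So lipug → zulipug.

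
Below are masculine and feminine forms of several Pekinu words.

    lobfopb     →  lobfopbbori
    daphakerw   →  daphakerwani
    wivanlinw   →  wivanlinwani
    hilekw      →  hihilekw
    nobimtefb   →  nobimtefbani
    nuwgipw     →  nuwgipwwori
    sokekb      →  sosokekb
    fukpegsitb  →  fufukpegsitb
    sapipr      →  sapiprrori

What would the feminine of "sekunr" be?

sekunrani

hilekw and nuwgipw both end in -w yet inflect differently (hihilekw, nuwgipwwori), so the final letter is not what conditions the rule; the second-to-last letter is.
"sekunr" has second-to-last letter 'n'. The one such stem in the data (wivanlinw → wivanlinwani) adds -ani, so the same rule applies.
The other patterns: stems whose second-to-last letter is 'k' or 't' repeat the first consonant+vowel as a prefix; stems whose second-to-last letter is 'p' double the final consonant and add -ori.
So sekunr → sekunrani.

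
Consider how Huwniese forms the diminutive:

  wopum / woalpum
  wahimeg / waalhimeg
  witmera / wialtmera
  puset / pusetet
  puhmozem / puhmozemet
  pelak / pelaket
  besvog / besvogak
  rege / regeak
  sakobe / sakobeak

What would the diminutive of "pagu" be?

wopum and puhmozem both end in -m yet inflect differently (woalpum, puhmozemet), so the final letter is not what conditions the rule; the first letter is.
"pagu" begins with p-. The stems beginning with p- (puset → pusetet, puhmozem → puhmozemet, pelak → pelaket) add -et.
So pagu → paguet.

paguet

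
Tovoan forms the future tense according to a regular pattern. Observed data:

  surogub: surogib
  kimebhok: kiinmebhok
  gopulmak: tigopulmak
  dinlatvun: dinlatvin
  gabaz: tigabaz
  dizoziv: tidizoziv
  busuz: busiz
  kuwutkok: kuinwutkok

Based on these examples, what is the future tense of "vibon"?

kuwutkok and gopulmak both end in -k yet inflect differently (kuinwutkok, tigopulmak), so the final letter is not what conditions the rule; the last vowel is.
"vibon" has last vowel 'o'. The stems whose last vowel is 'o' (kuwutkok → kuinwutkok, kimebhok → kiinmebhok) insert -in- after the first vowel.
So vibon → viinbon.

viinbon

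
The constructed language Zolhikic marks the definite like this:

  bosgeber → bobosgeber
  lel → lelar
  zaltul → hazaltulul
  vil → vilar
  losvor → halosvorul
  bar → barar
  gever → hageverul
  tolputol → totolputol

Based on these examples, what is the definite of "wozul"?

vil and zaltul both end in -l yet inflect differently (vilar, hazaltulul), so the final letter is not what conditions the rule; the number of vowels is.
"wozul" has 2 vowels. The stems with 2 vowels (zaltul → hazaltulul, losvor → halosvorul, gever → hageverul) add ha- … -ul around the stem.
The other patterns: stems with 1 vowel add -ar; stems with 3 vowels repeat the first consonant+vowel as a prefix.
So wozul → hawozulul.

hawozulul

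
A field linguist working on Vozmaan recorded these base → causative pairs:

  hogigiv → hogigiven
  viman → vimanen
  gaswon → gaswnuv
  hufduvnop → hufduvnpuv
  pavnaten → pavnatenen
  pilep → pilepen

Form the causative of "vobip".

hufduvnop and pilep both end in -p yet inflect differently (hufduvnpuv, pilepen), so the final letter is not what conditions the rule; the last vowel is.
"vobip" has last vowel 'i'. The one such stem in the data (hogigiv → hogigiven) adds -en, so the same rule applies.
The other pattern: stems whose last vowel is 'o' delete the last vowel and add -uv.
So vobip → vobipen.

vobipen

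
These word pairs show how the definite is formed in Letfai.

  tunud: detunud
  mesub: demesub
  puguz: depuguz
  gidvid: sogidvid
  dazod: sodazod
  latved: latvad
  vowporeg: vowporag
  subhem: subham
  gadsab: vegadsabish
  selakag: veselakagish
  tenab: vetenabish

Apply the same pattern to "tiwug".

detiwug

tunud and gidvid both end in -d yet inflect differently (detunud, sogidvid), so the final letter is not what conditions the rule; the last vowel is.
"tiwug" has last vowel 'u'. The stems whose last vowel is 'u' (tunud → detunud, mesub → demesub, puguz → depuguz) add the prefix de-.
The other patterns: stems whose last vowel is 'i' or 'o' add the prefix so-; stems whose last vowel is 'e' change the last vowel to 'a'; stems whose last vowel is 'a' add ve- … -ish around the stem.
So tiwug → detiwug.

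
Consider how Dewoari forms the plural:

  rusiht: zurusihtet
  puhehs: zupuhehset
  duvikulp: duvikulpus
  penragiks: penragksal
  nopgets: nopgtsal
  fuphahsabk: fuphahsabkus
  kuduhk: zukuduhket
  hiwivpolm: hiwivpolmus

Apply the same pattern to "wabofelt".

wabofeltus

"wabofelt" has second-to-last letter 'l'. The stems whose second-to-last letter is 'l' (hiwivpolm → hiwivpolmus, duvikulp → duvikulpus) add -us.
The other patterns: stems whose second-to-last letter is 'h' add zu- … -et around the stem; stems whose second-to-last letter is 'k' or 't' delete the last vowel and add -al.
So wabofelt → wabofeltus.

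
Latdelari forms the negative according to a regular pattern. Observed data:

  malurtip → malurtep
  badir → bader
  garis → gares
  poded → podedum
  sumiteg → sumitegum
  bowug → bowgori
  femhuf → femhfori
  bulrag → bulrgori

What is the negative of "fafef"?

fafefum

sumiteg and bowug both end in -g yet inflect differently (sumitegum, bowgori), so the final letter is not what conditions the rule; the last vowel is.
"fafef" has last vowel 'e'. The stems whose last vowel is 'e' (poded → podedum, sumiteg → sumitegum) add -um.
So fafef → fafefum.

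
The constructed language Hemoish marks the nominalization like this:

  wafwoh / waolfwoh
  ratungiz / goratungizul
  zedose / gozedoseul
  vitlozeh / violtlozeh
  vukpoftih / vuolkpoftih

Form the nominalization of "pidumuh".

pioldumuh

ratungiz and vukpoftih both have last vowel 'i' yet inflect differently (goratungizul, vuolkpoftih), so the last vowel is not what conditions the rule; the final letter is.
"pidumuh" ends in -h. The stems ending in -h (vukpoftih → vuolkpoftih, wafwoh → waolfwoh, vitlozeh → violtlozeh) insert -ol- after the first vowel.
So pidumuh → pioldumuh.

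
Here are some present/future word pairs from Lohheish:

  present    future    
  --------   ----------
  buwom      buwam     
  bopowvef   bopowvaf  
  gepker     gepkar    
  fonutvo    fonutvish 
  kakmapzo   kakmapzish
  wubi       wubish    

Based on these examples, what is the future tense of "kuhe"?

kakmapzo and buwom both have last vowel 'o' yet inflect differently (kakmapzish, buwam), so the last vowel is not what conditions the rule; whether the stem ends in a vowel or a consonant is.
"kuhe" ends in a vowel. The stems ending in a vowel (kakmapzo → kakmapzish, wubi → wubish, fonutvo → fonutvish) drop the final letter and add -ish.
The other pattern: stems ending in a consonant change the last vowel to 'a'.
So kuhe → kuhish.

kuhish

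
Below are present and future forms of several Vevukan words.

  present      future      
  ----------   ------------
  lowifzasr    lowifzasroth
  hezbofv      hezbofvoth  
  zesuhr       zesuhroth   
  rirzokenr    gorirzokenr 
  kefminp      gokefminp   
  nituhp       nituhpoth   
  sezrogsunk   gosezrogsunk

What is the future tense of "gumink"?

gogumink

kefminp and nituhp both end in -p yet inflect differently (gokefminp, nituhpoth), so the final letter is not what conditions the rule; the second-to-last letter is.
"gumink" has second-to-last letter 'n'. The stems whose second-to-last letter is 'n' (rirzokenr → gorirzokenr, sezrogsunk → gosezrogsunk, kefminp → gokefminp) add the prefix go-.
So gumink → gogumink.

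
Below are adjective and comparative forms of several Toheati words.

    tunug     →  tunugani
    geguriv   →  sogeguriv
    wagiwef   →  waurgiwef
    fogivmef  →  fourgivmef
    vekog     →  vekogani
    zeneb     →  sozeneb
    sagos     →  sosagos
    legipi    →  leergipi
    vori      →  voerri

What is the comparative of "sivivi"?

siervivi

vekog and sagos both have last vowel 'o' yet inflect differently (vekogani, sosagos), so the last vowel is not what conditions the rule; the final letter is.
"sivivi" ends in -i. The stems ending in -i (legipi → leergipi, vori → voerri) insert -er- after the first vowel.
So sivivi → siervivi.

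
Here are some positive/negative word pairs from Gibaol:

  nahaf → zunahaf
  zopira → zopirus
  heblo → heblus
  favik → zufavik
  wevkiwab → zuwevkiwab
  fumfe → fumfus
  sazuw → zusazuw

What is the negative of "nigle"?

"nigle" ends in a vowel. The stems ending in a vowel (zopira → zopirus, fumfe → fumfus, heblo → heblus) drop the final letter and add -us.
The other pattern: stems ending in a consonant add the prefix zu-.
So nigle → niglus.

niglus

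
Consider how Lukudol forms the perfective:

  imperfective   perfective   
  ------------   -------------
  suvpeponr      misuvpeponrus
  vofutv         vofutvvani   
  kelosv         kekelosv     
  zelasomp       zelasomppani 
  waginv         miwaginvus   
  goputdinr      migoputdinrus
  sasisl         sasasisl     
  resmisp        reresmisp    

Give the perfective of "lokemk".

"lokemk" has second-to-last letter 'm'. The one such stem in the data (zelasomp → zelasomppani) doubles the final consonant and adds -ani (as does vofutv), so the same rule applies.
So lokemk → lokemkkani.

lokemkkani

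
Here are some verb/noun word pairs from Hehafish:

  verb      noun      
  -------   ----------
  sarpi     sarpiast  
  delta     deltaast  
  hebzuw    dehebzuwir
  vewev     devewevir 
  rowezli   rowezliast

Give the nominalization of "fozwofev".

defozwofevir

delta and hebzuw both have 2 vowels yet inflect differently (deltaast, dehebzuwir), so the number of vowels is not what conditions the rule; whether the stem ends in a vowel or a consonant is.
"fozwofev" ends in a consonant. The stems ending in a consonant (hebzuw → dehebzuwir, vewev → devewevir) add de- … -ir around the stem.
The other pattern: stems ending in a vowel add -ast.
So fozwofev → defozwofevir.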